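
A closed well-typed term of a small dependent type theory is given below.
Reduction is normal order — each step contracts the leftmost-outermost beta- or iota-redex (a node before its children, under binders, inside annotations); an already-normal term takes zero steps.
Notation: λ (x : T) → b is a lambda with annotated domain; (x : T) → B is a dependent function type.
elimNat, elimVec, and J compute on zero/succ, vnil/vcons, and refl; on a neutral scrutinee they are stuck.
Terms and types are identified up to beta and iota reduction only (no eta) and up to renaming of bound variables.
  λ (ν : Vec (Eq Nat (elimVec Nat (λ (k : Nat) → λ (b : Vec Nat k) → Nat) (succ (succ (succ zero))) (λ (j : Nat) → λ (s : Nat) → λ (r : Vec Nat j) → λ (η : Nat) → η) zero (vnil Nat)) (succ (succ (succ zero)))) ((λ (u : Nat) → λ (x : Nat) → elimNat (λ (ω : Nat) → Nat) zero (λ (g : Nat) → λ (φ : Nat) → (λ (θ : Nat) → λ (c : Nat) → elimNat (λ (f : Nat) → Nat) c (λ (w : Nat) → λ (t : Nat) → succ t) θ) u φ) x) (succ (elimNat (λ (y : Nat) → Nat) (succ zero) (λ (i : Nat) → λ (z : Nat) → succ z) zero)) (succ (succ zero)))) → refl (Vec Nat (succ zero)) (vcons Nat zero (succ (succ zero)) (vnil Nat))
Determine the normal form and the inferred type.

reduced normal form:
  λ (ν : Vec (Eq Nat (succ (succ (succ zero))) (succ (succ (succ zero)))) (succ (succ (succ (succ zero))))) → refl (Vec Nat (succ zero)) (vcons Nat zero (succ (succ zero)) (vnil Nat))
inferred type:
  (ν : Vec (Eq Nat (succ (succ (succ zero))) (succ (succ (succ zero)))) (succ (succ (succ (succ zero))))) → Eq (Vec Nat (succ zero)) (vcons Nat zero (succ (succ zero)) (vnil Nat)) (vcons Nat zero (succ (succ zero)) (vnil Nat))


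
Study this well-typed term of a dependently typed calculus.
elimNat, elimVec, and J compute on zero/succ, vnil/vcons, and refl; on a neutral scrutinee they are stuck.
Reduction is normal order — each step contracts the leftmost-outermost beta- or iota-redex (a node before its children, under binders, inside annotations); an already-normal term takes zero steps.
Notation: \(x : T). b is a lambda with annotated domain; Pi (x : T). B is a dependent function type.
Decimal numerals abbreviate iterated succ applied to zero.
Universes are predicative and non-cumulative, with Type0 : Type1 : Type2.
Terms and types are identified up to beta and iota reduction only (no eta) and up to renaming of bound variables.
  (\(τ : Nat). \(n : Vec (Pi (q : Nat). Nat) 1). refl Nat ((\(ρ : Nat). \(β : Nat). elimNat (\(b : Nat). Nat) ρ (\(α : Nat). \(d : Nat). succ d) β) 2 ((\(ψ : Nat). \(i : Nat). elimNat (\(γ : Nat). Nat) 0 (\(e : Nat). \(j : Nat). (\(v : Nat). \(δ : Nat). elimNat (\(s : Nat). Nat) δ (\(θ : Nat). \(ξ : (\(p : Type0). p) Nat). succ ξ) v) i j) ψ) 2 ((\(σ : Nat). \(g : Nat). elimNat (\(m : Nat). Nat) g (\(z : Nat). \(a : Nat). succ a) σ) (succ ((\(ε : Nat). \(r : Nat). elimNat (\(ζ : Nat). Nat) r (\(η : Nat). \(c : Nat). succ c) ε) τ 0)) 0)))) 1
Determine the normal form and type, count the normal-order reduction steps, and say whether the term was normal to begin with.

reduced normal form:
  \(τ : Vec (Pi (n : Nat). Nat) 1). refl Nat 6
inferred type:
  Pi (τ : Vec (Pi (n : Nat). Nat) 1). Eq Nat 6 6
normal-order step count: 75
term was already normal: no
first contracted redex: a beta-redex


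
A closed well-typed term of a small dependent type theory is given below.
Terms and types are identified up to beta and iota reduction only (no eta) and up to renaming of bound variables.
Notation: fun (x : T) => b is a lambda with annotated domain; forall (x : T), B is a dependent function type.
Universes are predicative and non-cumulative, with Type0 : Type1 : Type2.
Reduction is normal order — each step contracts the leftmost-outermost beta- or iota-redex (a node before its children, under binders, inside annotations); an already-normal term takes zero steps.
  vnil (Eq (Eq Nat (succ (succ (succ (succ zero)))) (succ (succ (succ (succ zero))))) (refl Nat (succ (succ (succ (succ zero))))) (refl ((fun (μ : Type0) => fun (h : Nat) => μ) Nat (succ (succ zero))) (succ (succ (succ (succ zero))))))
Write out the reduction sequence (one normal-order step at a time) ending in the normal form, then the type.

normal-order reduction sequence:
  vnil (Eq (Eq Nat (succ (succ (succ (succ zero)))) (succ (succ (succ (succ zero))))) (refl Nat (succ (succ (succ (succ zero))))) (refl ((fun (μ : Type0) => fun (h : Nat) => μ) Nat (succ (succ zero))) (succ (succ (succ (succ zero))))))
  ~> vnil (Eq (Eq Nat (succ (succ (succ (succ zero)))) (succ (succ (succ (succ zero))))) (refl Nat (succ (succ (succ (succ zero))))) (refl ((fun (μ : Nat) => Nat) (succ (succ zero))) (succ (succ (succ (succ zero))))))
  ~> vnil (Eq (Eq Nat (succ (succ (succ (succ zero)))) (succ (succ (succ (succ zero))))) (refl Nat (succ (succ (succ (succ zero))))) (refl Nat (succ (succ (succ (succ zero))))))
inferred type:
  Vec (Eq (Eq Nat (succ (succ (succ (succ zero)))) (succ (succ (succ (succ zero))))) (refl Nat (succ (succ (succ (succ zero))))) (refl Nat (succ (succ (succ (succ zero)))))) zero


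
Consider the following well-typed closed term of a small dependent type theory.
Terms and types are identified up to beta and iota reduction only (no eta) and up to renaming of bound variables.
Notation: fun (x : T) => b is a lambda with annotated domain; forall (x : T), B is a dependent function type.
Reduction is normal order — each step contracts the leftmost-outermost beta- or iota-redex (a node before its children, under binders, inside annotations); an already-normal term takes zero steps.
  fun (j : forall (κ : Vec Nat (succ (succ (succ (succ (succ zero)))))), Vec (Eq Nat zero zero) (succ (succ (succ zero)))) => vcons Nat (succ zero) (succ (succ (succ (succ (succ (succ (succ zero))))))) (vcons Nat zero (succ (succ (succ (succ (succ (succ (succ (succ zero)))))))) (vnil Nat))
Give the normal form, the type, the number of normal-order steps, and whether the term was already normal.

reduced normal form:
  fun (j : forall (κ : Vec Nat (succ (succ (succ (succ (succ zero)))))), Vec (Eq Nat zero zero) (succ (succ (succ zero)))) => vcons Nat (succ zero) (succ (succ (succ (succ (succ (succ (succ zero))))))) (vcons Nat zero (succ (succ (succ (succ (succ (succ (succ (succ zero)))))))) (vnil Nat))
type:
  forall (j : forall (κ : Vec Nat (succ (succ (succ (succ (succ zero)))))), Vec (Eq Nat zero zero) (succ (succ (succ zero)))), Vec Nat (succ (succ zero))
normal-order step count: 0
term was already normal: yes


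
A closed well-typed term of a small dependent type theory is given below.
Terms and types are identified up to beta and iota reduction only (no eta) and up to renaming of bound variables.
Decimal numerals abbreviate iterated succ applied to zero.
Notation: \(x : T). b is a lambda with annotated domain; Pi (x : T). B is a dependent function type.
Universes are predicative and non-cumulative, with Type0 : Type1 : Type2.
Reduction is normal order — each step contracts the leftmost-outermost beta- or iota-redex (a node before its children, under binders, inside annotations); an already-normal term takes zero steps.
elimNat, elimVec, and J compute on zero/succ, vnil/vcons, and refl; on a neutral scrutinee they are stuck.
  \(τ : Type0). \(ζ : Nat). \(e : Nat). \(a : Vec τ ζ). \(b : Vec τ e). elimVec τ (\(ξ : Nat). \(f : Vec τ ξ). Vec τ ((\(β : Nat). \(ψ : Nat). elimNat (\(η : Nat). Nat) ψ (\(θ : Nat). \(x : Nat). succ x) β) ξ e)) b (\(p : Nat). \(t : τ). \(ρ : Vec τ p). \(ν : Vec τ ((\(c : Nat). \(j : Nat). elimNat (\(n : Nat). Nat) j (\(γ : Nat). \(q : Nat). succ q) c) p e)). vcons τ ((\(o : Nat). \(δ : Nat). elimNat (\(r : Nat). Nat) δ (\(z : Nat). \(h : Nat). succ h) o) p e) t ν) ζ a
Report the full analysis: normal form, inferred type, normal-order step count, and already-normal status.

reduced normal form:
  \(τ : Type0). \(ζ : Nat). \(e : Nat). \(a : Vec τ ζ). \(b : Vec τ e). elimVec τ (\(ξ : Nat). \(f : Vec τ ξ). Vec τ (elimNat (\(β : Nat). Nat) e (\(ψ : Nat). \(η : Nat). succ η) ξ)) b (\(θ : Nat). \(x : τ). \(p : Vec τ θ). \(t : Vec τ (elimNat (\(ρ : Nat). Nat) e (\(ν : Nat). \(c : Nat). succ c) θ)). vcons τ (elimNat (\(j : Nat). Nat) e (\(n : Nat). \(γ : Nat). succ γ) θ) x t) ζ a
inferred type:
  Pi (τ : Type0). Pi (ζ : Nat). Pi (e : Nat). Pi (a : Vec τ ζ). Pi (b : Vec τ e). Vec τ (elimNat (\(ξ : Nat). Nat) e (\(f : Nat). \(β : Nat). succ β) ζ)
reduction steps (normal order): 6
term was already normal: no
first contracted redex: a beta-redex


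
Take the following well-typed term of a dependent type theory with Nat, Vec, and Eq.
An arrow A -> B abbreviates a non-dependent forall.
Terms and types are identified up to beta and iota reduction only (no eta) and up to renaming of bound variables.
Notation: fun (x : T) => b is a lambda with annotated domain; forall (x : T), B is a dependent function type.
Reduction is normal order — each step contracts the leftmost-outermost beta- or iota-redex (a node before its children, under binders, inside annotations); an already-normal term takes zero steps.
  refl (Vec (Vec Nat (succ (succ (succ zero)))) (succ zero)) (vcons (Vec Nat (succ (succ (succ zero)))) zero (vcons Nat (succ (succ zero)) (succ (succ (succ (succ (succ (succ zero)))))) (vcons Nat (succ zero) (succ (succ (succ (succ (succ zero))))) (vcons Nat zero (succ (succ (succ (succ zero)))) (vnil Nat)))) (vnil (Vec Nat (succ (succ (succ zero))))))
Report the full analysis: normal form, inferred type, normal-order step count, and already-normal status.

reduced normal form:
  refl (Vec (Vec Nat (succ (succ (succ zero)))) (succ zero)) (vcons (Vec Nat (succ (succ (succ zero)))) zero (vcons Nat (succ (succ zero)) (succ (succ (succ (succ (succ (succ zero)))))) (vcons Nat (succ zero) (succ (succ (succ (succ (succ zero))))) (vcons Nat zero (succ (succ (succ (succ zero)))) (vnil Nat)))) (vnil (Vec Nat (succ (succ (succ zero))))))
the term's type:
  Eq (Vec (Vec Nat (succ (succ (succ zero)))) (succ zero)) (vcons (Vec Nat (succ (succ (succ zero)))) zero (vcons Nat (succ (succ zero)) (succ (succ (succ (succ (succ (succ zero)))))) (vcons Nat (succ zero) (succ (succ (succ (succ (succ zero))))) (vcons Nat zero (succ (succ (succ (succ zero)))) (vnil Nat)))) (vnil (Vec Nat (succ (succ (succ zero)))))) (vcons (Vec Nat (succ (succ (succ zero)))) zero (vcons Nat (succ (succ zero)) (succ (succ (succ (succ (succ (succ zero)))))) (vcons Nat (succ zero) (succ (succ (succ (succ (succ zero))))) (vcons Nat zero (succ (succ (succ (succ zero)))) (vnil Nat)))) (vnil (Vec Nat (succ (succ (succ zero))))))
steps to reach normal form (normal order): 0
term was already normal: yes


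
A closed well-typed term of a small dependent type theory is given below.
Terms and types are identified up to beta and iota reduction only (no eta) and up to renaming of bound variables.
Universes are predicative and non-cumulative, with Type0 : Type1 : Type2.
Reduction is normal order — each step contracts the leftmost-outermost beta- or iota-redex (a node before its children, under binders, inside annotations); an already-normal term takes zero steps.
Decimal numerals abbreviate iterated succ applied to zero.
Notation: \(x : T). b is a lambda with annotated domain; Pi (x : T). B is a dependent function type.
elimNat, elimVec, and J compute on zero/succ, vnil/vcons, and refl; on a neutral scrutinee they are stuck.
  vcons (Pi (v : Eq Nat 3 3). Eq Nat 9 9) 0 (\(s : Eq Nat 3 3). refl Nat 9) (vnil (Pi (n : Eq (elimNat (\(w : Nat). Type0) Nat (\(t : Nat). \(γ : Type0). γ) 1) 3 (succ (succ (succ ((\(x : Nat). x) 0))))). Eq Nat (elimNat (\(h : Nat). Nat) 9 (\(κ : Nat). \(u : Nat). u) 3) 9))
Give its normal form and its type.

resulting normal form:
  vcons (Pi (v : Eq Nat 3 3). Eq Nat 9 9) 0 (\(s : Eq Nat 3 3). refl Nat 9) (vnil (Pi (n : Eq Nat 3 3). Eq Nat 9 9))
inferred type:
  Vec (Pi (v : Eq Nat 3 3). Eq Nat 9 9) 1
observation: the term reaches its normal form after 15 normal-order steps.


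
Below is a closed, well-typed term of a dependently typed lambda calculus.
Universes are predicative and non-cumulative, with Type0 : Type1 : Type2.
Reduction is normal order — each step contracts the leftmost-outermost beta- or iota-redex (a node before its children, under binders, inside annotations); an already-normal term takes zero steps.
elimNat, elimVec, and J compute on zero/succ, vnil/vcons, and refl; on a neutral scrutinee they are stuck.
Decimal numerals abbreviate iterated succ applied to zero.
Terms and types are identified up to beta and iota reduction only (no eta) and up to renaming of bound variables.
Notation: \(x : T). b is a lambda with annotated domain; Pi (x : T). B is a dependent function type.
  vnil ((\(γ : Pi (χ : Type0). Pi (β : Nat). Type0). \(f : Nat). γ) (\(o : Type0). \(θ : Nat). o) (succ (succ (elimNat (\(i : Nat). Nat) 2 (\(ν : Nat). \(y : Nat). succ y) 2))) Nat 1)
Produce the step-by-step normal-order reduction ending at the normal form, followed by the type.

normal-order reduction sequence:
  vnil ((\(γ : Pi (χ : Type0). Pi (β : Nat). Type0). \(f : Nat). γ) (\(o : Type0). \(θ : Nat). o) (succ (succ (elimNat (\(i : Nat). Nat) 2 (\(ν : Nat). \(y : Nat). succ y) 2))) Nat 1)
  ~> vnil ((\(γ : Nat). \(χ : Type0). \(β : Nat). χ) (succ (succ (elimNat (\(f : Nat). Nat) 2 (\(o : Nat). \(θ : Nat). succ θ) 2))) Nat 1)
  ~> vnil ((\(γ : Type0). \(χ : Nat). γ) Nat 1)
  ~> vnil ((\(γ : Nat). Nat) 1)
  ~> vnil Nat
inferred type:
  Vec Nat 0


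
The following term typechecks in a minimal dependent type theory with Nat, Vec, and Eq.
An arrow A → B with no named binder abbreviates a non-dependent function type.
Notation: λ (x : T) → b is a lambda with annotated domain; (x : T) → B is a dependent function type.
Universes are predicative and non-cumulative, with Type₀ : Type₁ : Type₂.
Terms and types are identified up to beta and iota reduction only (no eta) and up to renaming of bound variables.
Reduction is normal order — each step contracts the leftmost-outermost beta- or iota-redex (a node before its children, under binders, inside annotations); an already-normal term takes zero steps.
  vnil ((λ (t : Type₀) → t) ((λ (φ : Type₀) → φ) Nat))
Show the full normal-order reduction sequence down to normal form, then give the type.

normal-order reduction sequence:
  vnil ((λ (t : Type₀) → t) ((λ (φ : Type₀) → φ) Nat))
  ~> vnil ((λ (t : Type₀) → t) Nat)
  ~> vnil Nat
inferred type:
  Vec Nat zero


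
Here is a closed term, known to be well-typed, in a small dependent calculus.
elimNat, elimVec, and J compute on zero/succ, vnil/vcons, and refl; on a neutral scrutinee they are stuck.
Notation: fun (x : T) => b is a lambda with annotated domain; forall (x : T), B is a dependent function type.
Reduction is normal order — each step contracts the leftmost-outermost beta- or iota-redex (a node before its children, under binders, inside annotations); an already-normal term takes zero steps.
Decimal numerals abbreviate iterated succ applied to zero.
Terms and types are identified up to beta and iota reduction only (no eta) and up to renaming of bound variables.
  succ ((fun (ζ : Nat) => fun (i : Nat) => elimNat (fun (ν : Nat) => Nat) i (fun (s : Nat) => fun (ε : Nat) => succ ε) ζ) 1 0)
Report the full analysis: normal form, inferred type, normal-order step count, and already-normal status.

resulting normal form:
  2
the term's type:
  Nat
steps to reach normal form (normal order): 6
started in normal form: no
first contracted redex: a beta-redex


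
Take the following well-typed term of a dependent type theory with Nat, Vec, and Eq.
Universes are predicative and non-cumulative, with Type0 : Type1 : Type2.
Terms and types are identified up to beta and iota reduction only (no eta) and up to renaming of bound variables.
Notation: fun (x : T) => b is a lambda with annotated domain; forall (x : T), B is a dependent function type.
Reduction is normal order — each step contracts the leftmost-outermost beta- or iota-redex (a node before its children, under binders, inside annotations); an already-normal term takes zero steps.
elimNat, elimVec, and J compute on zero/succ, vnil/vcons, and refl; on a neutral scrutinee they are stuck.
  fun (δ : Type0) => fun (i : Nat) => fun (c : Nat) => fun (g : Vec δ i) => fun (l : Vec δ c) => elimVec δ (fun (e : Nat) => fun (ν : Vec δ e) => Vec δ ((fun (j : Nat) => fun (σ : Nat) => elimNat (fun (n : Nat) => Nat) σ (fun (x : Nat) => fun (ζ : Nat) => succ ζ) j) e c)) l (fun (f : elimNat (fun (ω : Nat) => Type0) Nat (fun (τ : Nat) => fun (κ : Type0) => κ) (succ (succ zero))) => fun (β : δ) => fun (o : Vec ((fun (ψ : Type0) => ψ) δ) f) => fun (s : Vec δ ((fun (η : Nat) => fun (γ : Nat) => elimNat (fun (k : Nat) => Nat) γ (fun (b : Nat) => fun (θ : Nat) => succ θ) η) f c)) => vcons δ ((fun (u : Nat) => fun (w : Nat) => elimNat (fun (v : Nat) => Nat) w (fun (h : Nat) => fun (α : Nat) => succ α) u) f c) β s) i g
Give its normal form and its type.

reduced normal form:
  fun (δ : Type0) => fun (i : Nat) => fun (c : Nat) => fun (g : Vec δ i) => fun (l : Vec δ c) => elimVec δ (fun (e : Nat) => fun (ν : Vec δ e) => Vec δ (elimNat (fun (j : Nat) => Nat) c (fun (σ : Nat) => fun (n : Nat) => succ n) e)) l (fun (x : Nat) => fun (ζ : δ) => fun (f : Vec δ x) => fun (ω : Vec δ (elimNat (fun (τ : Nat) => Nat) c (fun (κ : Nat) => fun (β : Nat) => succ β) x)) => vcons δ (elimNat (fun (o : Nat) => Nat) c (fun (ψ : Nat) => fun (s : Nat) => succ s) x) ζ ω) i g
inferred type:
  forall (δ : Type0), forall (i : Nat), forall (c : Nat), forall (g : Vec δ i), forall (l : Vec δ c), Vec δ (elimNat (fun (e : Nat) => Nat) c (fun (ν : Nat) => fun (j : Nat) => succ j) i)


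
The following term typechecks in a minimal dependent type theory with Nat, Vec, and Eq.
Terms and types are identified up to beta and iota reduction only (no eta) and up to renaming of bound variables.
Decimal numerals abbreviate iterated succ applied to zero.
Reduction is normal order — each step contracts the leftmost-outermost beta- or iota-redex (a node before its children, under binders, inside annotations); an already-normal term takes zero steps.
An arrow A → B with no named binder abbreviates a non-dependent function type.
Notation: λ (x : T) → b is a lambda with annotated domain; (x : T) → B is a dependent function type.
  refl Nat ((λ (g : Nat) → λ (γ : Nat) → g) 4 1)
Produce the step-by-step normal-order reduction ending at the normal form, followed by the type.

reduction (normal order):
  refl Nat ((λ (g : Nat) → λ (γ : Nat) → g) 4 1)
  ~> refl Nat ((λ (g : Nat) → 4) 1)
  ~> refl Nat 4
the term's type:
  Eq Nat 4 4


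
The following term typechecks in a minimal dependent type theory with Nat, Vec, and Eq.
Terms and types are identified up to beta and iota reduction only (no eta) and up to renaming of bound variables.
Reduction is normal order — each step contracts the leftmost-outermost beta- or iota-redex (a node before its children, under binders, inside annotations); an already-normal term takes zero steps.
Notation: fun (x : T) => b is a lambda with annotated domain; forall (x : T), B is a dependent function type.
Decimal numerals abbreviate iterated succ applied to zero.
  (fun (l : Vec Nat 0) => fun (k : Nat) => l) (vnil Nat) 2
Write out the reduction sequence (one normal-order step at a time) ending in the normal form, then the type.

normal-order reduction:
  (fun (l : Vec Nat 0) => fun (k : Nat) => l) (vnil Nat) 2
  ~> (fun (l : Nat) => vnil Nat) 2
  ~> vnil Nat
the term's type:
  Vec Nat 0


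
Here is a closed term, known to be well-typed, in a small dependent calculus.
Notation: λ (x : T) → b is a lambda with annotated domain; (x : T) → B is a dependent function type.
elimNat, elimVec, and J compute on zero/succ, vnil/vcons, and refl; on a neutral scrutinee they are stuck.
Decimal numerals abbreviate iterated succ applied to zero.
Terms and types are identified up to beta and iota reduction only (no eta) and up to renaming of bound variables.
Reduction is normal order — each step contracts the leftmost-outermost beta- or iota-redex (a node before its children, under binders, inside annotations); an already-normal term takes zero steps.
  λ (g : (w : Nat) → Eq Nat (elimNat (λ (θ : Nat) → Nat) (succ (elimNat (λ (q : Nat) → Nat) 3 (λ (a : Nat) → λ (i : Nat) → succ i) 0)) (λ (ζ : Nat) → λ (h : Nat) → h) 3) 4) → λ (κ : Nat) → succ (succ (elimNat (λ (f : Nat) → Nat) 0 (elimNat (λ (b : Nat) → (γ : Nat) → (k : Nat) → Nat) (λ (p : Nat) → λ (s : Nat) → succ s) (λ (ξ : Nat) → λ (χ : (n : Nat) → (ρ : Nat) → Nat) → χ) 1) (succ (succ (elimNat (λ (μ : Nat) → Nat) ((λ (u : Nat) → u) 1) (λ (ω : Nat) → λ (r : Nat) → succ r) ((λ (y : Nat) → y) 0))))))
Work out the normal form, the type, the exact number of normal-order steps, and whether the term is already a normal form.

resulting normal form:
  λ (g : (w : Nat) → Eq Nat 4 4) → λ (θ : Nat) → 5
type:
  (g : (w : Nat) → Eq Nat 4 4) → (θ : Nat) → Nat
reduction steps (normal order): 36
started in normal form: no
first contracted redex: an elimNat iota-redex


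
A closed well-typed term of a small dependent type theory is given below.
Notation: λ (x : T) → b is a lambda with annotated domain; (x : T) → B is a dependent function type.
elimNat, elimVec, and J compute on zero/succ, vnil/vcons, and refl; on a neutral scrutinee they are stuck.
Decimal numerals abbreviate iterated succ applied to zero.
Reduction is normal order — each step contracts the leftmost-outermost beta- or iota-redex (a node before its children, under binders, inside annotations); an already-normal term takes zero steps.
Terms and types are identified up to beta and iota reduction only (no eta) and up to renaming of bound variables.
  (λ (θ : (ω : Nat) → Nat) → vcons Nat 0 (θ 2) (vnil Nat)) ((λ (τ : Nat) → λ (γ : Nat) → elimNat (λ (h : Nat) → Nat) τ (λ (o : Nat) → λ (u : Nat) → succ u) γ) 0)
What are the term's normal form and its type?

normal form:
  vcons Nat 0 2 (vnil Nat)
type:
  Vec Nat 1
observation: 10 normal-order steps separate the term from its normal form.


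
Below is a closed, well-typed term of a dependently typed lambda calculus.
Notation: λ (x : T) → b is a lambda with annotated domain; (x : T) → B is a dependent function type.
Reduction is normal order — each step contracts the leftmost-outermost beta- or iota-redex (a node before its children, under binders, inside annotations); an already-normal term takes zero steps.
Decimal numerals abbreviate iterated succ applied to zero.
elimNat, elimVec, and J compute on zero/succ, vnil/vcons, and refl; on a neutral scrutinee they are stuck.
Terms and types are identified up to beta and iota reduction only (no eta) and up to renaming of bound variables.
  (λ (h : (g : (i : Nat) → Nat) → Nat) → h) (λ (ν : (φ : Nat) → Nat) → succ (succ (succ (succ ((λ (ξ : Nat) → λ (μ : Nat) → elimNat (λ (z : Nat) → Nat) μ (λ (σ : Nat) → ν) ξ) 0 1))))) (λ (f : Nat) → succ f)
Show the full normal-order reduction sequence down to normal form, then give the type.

normal-order reduction:
  (λ (h : (g : (i : Nat) → Nat) → Nat) → h) (λ (ν : (φ : Nat) → Nat) → succ (succ (succ (succ ((λ (ξ : Nat) → λ (μ : Nat) → elimNat (λ (z : Nat) → Nat) μ (λ (σ : Nat) → ν) ξ) 0 1))))) (λ (f : Nat) → succ f)
  ~> (λ (h : (g : Nat) → Nat) → succ (succ (succ (succ ((λ (i : Nat) → λ (ν : Nat) → elimNat (λ (φ : Nat) → Nat) ν (λ (ξ : Nat) → h) i) 0 1))))) (λ (μ : Nat) → succ μ)
  ~> succ (succ (succ (succ ((λ (h : Nat) → λ (g : Nat) → elimNat (λ (i : Nat) → Nat) g (λ (ν : Nat) → λ (φ : Nat) → succ φ) h) 0 1))))
  ~> succ (succ (succ (succ ((λ (h : Nat) → elimNat (λ (g : Nat) → Nat) h (λ (i : Nat) → λ (ν : Nat) → succ ν) 0) 1))))
  ~> succ (succ (succ (succ (elimNat (λ (h : Nat) → Nat) 1 (λ (g : Nat) → λ (i : Nat) → succ i) 0))))
  ~> 5
type:
  Nat


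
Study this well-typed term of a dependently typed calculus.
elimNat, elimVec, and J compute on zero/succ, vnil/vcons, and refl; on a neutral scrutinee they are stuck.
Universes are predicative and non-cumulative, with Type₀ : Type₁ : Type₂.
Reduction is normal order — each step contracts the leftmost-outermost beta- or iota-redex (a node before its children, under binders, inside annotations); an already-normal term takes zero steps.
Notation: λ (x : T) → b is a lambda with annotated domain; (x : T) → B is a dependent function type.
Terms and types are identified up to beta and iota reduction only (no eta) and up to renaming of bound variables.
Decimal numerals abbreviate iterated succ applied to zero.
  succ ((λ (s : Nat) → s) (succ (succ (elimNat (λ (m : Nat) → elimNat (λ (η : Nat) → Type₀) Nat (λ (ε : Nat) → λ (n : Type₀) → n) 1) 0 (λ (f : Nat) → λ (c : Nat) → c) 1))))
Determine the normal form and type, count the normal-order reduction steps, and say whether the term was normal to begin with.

resulting normal form:
  3
type:
  Nat
normal-order step count: 5
started in normal form: no
first contracted redex: a beta-redex


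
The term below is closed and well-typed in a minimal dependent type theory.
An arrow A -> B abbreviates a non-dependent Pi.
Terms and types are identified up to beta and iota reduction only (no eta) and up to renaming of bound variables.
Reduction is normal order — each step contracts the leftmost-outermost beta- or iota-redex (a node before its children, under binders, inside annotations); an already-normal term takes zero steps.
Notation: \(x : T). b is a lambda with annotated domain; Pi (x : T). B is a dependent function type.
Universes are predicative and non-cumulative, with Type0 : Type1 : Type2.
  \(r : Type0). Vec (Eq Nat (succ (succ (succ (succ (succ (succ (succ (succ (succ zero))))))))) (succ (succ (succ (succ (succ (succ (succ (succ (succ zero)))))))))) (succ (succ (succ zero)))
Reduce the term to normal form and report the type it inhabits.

reduced normal form:
  \(r : Type0). Vec (Eq Nat (succ (succ (succ (succ (succ (succ (succ (succ (succ zero))))))))) (succ (succ (succ (succ (succ (succ (succ (succ (succ zero)))))))))) (succ (succ (succ zero)))
inferred type:
  Type0 -> Type0
observation: the term is already in normal form.


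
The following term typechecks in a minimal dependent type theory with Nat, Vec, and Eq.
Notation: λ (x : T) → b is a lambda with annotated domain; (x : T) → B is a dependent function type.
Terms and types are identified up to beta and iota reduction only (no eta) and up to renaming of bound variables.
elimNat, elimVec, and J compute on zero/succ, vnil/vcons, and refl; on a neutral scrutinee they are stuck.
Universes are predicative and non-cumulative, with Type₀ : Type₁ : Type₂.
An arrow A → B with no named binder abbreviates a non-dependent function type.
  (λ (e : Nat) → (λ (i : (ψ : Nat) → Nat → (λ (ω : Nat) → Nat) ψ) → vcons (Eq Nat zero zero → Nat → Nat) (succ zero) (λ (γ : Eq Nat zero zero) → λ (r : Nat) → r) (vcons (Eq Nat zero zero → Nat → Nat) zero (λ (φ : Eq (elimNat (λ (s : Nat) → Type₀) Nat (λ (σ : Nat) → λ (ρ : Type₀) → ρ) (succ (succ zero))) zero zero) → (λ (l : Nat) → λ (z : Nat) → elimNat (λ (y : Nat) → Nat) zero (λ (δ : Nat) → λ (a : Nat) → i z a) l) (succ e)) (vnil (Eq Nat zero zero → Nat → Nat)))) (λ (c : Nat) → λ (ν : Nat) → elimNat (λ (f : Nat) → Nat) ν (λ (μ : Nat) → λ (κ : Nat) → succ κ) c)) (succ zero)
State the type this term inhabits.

the term's type:
  Vec (Eq Nat zero zero → Nat → Nat) (succ (succ zero))


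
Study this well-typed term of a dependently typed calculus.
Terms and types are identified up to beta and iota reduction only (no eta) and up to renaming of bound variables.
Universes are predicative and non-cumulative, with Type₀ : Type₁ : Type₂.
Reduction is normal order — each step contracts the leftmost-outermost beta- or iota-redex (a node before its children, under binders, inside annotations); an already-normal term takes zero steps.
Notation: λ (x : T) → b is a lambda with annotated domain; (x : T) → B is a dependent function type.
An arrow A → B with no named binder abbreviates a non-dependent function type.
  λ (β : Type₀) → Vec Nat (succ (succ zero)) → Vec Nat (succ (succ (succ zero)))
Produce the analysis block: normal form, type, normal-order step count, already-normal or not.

normal form:
  λ (β : Type₀) → Vec Nat (succ (succ zero)) → Vec Nat (succ (succ (succ zero)))
type:
  Type₀ → Type₀
normal-order step count: 0
started in normal form: yes


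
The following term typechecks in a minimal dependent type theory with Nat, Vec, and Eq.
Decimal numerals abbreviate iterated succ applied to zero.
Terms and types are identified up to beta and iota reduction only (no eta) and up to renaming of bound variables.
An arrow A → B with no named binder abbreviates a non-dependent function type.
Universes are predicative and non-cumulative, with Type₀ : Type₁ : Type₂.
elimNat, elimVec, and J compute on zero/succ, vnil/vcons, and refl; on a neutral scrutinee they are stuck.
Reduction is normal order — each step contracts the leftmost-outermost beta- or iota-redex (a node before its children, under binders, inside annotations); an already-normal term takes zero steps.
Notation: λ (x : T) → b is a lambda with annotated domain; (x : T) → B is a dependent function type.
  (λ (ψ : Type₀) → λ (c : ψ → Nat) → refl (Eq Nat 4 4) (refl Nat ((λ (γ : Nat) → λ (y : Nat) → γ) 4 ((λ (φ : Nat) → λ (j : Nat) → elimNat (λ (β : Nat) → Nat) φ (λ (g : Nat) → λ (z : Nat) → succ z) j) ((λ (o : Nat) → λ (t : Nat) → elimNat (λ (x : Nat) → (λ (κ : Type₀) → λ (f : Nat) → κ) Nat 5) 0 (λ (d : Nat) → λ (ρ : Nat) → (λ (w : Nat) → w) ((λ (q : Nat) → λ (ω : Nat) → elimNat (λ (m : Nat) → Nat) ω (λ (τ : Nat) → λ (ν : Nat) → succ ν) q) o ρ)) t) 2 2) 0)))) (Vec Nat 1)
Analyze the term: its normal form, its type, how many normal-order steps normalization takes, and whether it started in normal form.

resulting normal form:
  λ (ψ : Vec Nat 1 → Nat) → refl (Eq Nat 4 4) (refl Nat 4)
inferred type:
  (Vec Nat 1 → Nat) → Eq (Eq Nat 4 4) (refl Nat 4) (refl Nat 4)
normal-order step count: 3
started in normal form: no
first contracted redex: a beta-redex


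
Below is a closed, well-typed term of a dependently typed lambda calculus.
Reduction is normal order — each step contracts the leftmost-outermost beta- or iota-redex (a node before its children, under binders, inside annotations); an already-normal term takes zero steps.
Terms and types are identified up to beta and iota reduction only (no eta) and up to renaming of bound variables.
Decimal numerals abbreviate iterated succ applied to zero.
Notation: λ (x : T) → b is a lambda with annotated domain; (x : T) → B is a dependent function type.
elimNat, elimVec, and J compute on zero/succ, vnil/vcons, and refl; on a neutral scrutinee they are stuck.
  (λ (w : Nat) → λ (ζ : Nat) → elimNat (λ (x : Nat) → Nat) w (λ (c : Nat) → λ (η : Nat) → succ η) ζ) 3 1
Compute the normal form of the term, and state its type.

resulting normal form:
  4
the term's type:
  Nat
observation: the leftmost-outermost redex is a beta-redex, and normalization takes 6 steps.


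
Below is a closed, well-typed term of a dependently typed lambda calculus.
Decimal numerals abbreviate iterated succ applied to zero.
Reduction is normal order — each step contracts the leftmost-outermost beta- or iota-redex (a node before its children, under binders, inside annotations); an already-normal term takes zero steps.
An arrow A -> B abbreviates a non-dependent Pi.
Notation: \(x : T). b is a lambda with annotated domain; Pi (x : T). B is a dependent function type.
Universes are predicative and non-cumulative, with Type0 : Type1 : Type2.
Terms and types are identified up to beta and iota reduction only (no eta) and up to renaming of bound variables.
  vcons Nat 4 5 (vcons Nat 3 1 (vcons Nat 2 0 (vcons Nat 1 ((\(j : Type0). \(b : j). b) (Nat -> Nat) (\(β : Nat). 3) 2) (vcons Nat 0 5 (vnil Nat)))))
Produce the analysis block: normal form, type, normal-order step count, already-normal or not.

resulting normal form:
  vcons Nat 4 5 (vcons Nat 3 1 (vcons Nat 2 0 (vcons Nat 1 3 (vcons Nat 0 5 (vnil Nat)))))
inferred type:
  Vec Nat 5
reduction steps (normal order): 3
already normal: no
first contracted redex: a beta-redex


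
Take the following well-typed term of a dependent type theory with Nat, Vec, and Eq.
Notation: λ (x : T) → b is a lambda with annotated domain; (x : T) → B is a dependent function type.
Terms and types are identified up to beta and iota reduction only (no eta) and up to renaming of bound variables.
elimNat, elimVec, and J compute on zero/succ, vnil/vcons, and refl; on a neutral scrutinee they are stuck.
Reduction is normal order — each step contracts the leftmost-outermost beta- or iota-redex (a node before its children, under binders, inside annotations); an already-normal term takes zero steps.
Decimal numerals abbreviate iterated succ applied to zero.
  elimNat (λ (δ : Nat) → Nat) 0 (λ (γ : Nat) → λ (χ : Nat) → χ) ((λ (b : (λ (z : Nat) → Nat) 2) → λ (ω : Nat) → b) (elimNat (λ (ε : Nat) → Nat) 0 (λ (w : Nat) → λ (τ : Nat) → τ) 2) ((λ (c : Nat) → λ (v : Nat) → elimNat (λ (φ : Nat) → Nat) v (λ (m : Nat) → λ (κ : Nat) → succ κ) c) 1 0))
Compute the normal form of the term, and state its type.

normal form:
  0
inferred type:
  Nat


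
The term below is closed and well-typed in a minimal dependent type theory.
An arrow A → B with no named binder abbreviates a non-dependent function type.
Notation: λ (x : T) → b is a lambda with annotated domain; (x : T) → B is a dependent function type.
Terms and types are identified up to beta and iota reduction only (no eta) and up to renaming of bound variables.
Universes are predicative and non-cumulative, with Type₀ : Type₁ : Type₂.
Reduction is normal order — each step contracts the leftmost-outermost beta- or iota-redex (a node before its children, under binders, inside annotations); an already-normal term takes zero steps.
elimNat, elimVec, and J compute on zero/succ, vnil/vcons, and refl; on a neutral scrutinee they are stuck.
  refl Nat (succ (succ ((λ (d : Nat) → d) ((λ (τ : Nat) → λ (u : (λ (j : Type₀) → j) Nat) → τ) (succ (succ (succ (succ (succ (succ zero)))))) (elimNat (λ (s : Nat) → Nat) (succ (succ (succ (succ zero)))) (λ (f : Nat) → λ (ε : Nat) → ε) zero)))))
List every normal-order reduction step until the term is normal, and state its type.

normal-order reduction sequence:
  refl Nat (succ (succ ((λ (d : Nat) → d) ((λ (τ : Nat) → λ (u : (λ (j : Type₀) → j) Nat) → τ) (succ (succ (succ (succ (succ (succ zero)))))) (elimNat (λ (s : Nat) → Nat) (succ (succ (succ (succ zero)))) (λ (f : Nat) → λ (ε : Nat) → ε) zero)))))
  ~> refl Nat (succ (succ ((λ (d : Nat) → λ (τ : (λ (u : Type₀) → u) Nat) → d) (succ (succ (succ (succ (succ (succ zero)))))) (elimNat (λ (j : Nat) → Nat) (succ (succ (succ (succ zero)))) (λ (s : Nat) → λ (f : Nat) → f) zero))))
  ~> refl Nat (succ (succ ((λ (d : (λ (τ : Type₀) → τ) Nat) → succ (succ (succ (succ (succ (succ zero)))))) (elimNat (λ (u : Nat) → Nat) (succ (succ (succ (succ zero)))) (λ (j : Nat) → λ (s : Nat) → s) zero))))
  ~> refl Nat (succ (succ (succ (succ (succ (succ (succ (succ zero))))))))
the term's type:
  Eq Nat (succ (succ (succ (succ (succ (succ (succ (succ zero)))))))) (succ (succ (succ (succ (succ (succ (succ (succ zero))))))))


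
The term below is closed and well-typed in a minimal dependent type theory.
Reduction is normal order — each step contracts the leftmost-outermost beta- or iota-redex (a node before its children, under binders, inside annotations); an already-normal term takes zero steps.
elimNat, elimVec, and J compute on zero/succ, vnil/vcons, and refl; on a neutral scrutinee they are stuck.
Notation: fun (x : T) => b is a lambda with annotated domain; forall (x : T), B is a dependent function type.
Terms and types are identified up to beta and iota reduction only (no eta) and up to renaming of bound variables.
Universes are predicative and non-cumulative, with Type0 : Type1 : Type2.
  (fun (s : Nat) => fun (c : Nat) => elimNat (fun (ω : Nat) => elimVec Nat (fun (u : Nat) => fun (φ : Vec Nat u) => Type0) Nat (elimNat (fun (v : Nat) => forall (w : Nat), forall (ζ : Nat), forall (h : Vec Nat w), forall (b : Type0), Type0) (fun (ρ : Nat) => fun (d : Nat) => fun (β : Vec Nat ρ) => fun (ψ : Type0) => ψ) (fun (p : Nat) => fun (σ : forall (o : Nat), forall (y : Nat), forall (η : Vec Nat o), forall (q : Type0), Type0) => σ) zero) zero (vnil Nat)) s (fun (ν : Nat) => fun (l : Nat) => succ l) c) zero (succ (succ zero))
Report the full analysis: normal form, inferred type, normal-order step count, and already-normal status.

reduced normal form:
  succ (succ zero)
inferred type:
  Nat
steps to reach normal form (normal order): 9
started in normal form: no
first redex: a beta-redex


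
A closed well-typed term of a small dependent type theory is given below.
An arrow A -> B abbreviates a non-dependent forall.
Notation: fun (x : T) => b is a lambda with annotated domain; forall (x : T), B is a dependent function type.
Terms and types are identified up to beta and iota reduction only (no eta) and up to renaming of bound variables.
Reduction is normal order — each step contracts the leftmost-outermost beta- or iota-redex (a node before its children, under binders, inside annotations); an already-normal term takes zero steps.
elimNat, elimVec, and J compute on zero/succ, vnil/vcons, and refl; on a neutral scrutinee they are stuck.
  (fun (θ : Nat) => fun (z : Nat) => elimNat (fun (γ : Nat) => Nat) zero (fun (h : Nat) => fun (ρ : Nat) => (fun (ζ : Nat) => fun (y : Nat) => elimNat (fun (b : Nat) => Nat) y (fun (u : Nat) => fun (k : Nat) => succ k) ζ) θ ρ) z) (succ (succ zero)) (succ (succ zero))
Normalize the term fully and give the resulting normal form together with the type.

reduced normal form:
  succ (succ (succ (succ zero)))
inferred type:
  Nat
observation: the term reaches its normal form after 27 normal-order steps.


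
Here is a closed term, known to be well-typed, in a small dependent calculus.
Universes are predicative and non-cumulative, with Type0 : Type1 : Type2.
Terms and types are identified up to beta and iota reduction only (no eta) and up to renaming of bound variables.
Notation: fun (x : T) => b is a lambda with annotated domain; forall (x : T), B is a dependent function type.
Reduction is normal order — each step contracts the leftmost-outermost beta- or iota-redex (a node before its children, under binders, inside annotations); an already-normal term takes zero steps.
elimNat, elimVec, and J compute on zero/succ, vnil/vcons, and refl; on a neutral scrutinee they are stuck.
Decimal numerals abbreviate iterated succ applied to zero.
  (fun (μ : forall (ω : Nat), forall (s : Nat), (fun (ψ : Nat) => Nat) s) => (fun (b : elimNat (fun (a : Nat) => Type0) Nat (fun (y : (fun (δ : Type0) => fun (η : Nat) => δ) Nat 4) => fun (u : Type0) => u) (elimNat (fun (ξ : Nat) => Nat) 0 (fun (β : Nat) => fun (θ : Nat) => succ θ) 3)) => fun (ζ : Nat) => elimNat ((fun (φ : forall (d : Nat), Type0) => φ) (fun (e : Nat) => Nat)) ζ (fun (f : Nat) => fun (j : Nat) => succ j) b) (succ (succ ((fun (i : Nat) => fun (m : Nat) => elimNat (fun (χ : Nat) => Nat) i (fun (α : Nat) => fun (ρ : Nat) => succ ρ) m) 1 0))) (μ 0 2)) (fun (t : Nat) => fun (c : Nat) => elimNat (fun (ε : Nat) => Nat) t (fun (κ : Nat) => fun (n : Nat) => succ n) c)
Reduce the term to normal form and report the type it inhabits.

resulting normal form:
  5
the term's type:
  Nat
observation: the term reaches its normal form after 26 normal-order steps.
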